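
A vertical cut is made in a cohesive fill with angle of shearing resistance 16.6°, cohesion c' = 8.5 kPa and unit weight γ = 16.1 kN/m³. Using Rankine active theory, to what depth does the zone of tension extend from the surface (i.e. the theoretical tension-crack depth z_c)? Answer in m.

1.42 m

K_a = tan²(45° − 16.6°/2) = 0.5556; √K_a = 0.7454.
The active pressure is zero where K_a γ z = 2c√K_a, so z_c = 2c/(γ√K_a) = 2×8.5/(16.1×0.7454) = 1.417 m.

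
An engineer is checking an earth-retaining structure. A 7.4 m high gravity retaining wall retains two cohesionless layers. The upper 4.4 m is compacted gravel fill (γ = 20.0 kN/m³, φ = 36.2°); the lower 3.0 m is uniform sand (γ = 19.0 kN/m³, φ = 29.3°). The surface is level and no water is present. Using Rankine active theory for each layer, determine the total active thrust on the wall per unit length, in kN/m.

170 kN/m

K_a1 = tan²(45°−36.2°/2) = 0.2574; K_a2 = tan²(45°−29.3°/2) = 0.3428.
Layer 1: σ at base = K_a1 γ₁ h₁ = 22.65 kPa; P₁ = ½×22.65×4.4 = 49.83.
Layer 2: σ_v at top = γ₁h₁ = 88.00; σ_h top = K_a2×88.00 = 30.17; σ_h base = K_a2×(88.00+19.0×3.0) = 49.71.
P₂ = ½(30.17+49.71)×3.0 = 119.8. Total P_a = 49.83+119.8 = 169.7 kN/m.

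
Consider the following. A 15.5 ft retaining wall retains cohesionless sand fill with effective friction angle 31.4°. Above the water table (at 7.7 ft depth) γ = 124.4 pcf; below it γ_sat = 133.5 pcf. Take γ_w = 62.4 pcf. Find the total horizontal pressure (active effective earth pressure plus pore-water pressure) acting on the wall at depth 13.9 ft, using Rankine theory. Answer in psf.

K_a = (1 − sin φ)/(1 + sin φ) = 0.3149.
γ' = 133.5 − 62.4 = 71.10 pcf.
Effective vertical stress at 13.9 ft: σ'_v = 124.4×7.7 + 71.10×6.20 = 1399 psf.
σ'_h = K_a σ'_v = 0.3149 × 1399 = 440.5 psf; u = γ_w × 6.20 = 386.9 psf.
Total σ_h = 440.5 + 386.9 = 827.4 psf.

827 psf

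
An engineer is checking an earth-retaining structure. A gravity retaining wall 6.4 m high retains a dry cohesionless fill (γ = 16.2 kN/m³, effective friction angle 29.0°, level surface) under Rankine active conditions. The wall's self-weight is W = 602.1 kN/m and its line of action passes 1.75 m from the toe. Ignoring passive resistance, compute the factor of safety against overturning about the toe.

K_a = tan²(45° − 29.0°/2) = 0.3470.
P_a = ½K_aγH² = 0.5×0.3470×16.2×6.4² = 115.1 kN/m, acting at H/3 = 2.133 m above the base.
Overturning moment M_o = P_a × H/3 = 115.1 × 2.133 = 245.6.
Resisting moment M_r = W × 1.75 = 602.1 × 1.75 = 1054.
FS_overturning = M_r/M_o = 1054/245.6 = 4.290.

4.29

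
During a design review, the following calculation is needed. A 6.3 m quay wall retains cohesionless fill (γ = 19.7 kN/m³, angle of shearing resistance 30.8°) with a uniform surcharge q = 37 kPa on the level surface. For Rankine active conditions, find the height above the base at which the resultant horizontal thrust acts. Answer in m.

K_a = 0.3227.
Triangular part P₁ = ½K_aγH² = 126.2 at H/3 = 2.100 m; rectangular part P₂ = K_a q H = 75.22 at H/2 = 3.150 m.
ȳ = (P₁·2.100 + P₂·3.150)/(P₁+P₂) = 2.492 m.

2.49 m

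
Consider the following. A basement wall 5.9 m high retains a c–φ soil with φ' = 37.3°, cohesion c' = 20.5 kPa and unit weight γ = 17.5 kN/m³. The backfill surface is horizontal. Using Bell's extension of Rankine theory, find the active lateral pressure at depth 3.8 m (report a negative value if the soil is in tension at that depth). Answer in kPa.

-3.99 kPa

K_a = (1 − sin φ)/(1 + sin φ) = 0.2453.
σ_a = K_a γ z − 2c√K_a = 0.2453×17.5×3.8 − 2×20.5×0.4953 = -3.993 kPa.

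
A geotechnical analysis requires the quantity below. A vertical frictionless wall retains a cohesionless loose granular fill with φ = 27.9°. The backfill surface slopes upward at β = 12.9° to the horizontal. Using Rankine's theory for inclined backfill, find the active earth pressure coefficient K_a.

K_a = cos β · (cos β − √(cos²β − cos²φ)) / (cos β + √(cos²β − cos²φ)).
cos β = 0.9748, cos φ = 0.8838, √(cos²β − cos²φ) = 0.4112.
K_a = 0.9748 × (0.9748 − 0.4112)/(0.9748 + 0.4112) = 0.3963.

0.396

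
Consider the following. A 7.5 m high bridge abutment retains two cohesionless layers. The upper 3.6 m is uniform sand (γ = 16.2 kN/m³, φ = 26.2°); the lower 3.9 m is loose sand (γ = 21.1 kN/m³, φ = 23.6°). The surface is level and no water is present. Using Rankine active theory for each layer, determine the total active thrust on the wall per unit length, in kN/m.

207 kN/m

K_a1 = tan²(45°−26.2°/2) = 0.3874; K_a2 = tan²(45°−23.6°/2) = 0.4282.
Layer 1: σ at base = K_a1 γ₁ h₁ = 22.60 kPa; P₁ = ½×22.60×3.6 = 40.67.
Layer 2: σ_v at top = γ₁h₁ = 58.32; σ_h top = K_a2×58.32 = 24.97; σ_h base = K_a2×(58.32+21.1×3.9) = 60.21.
P₂ = ½(24.97+60.21)×3.9 = 166.1. Total P_a = 40.67+166.1 = 206.8 kN/m.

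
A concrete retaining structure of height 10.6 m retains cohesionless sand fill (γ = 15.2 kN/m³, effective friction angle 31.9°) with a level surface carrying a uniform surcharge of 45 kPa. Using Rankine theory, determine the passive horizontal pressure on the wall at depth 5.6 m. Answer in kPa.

K_p = (1 + sin φ)/(1 − sin φ) = 3.241.
σ_v = γz + q = 15.2 × 5.6 + 45 = 130.1 kPa.
σ_h = K_p σ_v = 3.241 × 130.1 = 421.7 kPa.

422 kPa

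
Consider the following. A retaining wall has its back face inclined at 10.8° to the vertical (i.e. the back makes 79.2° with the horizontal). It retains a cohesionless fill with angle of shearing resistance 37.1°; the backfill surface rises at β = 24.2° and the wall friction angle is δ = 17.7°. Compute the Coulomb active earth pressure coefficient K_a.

0.443

K_a = sin²(α+φ) / [sin²α · sin(α−δ) · (1 + √{sin(φ+δ)sin(φ−β) / (sin(α−δ)sin(α+β))})²].
With α = 79.2°, φ = 37.1°, δ = 17.7°, β = 24.2°: K_a = 0.4435.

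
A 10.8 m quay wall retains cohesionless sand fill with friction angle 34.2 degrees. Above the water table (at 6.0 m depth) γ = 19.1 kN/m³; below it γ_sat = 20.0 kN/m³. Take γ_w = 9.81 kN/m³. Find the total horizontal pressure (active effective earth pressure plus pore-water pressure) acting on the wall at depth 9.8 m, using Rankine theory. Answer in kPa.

80.3 kPa

K_a = (1 − sin φ)/(1 + sin φ) = 0.2803.
γ' = 20.0 − 9.81 = 10.19 kN/m³.
Effective vertical stress at 9.8 m: σ'_v = 19.1×6.0 + 10.19×3.80 = 153.3 kPa.
σ'_h = K_a σ'_v = 0.2803 × 153.3 = 42.98 kPa; u = γ_w × 3.80 = 37.28 kPa.
Total σ_h = 42.98 + 37.28 = 80.26 kPa.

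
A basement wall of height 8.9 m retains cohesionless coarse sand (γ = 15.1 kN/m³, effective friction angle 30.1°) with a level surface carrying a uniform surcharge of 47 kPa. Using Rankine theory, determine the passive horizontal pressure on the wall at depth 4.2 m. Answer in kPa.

K_p = (1 + sin φ)/(1 − sin φ) = 3.012.
σ_v = γz + q = 15.1 × 4.2 + 47 = 110.4 kPa.
σ_h = K_p σ_v = 3.012 × 110.4 = 332.6 kPa.

333 kPa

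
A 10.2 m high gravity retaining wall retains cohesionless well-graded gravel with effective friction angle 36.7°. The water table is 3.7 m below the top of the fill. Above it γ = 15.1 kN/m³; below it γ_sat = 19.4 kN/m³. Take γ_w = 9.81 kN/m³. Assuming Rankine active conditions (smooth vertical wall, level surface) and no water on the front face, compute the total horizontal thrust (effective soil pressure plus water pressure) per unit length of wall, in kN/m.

376 kN/m

K_a = tan²(45° − φ/2) = 0.2519.
γ' = 19.4 − 9.81 = 9.590 kN/m³. Depth below WT = 6.5 m.
σ'_h at WT = K_a γ d_w = 14.07 kPa; at base = 14.07 + K_a γ' × 6.5 = 29.77 kPa.
P₁ (0–3.7 m) = ½×14.07×3.7 = 26.03. P₂ (3.7–10.2 m) = ½(14.07+29.77)×6.5 = 142.5.
P_w = ½ γ_w h₂² = 0.5×9.81×6.5² = 207.2. Total = 26.03+142.5+207.2 = 375.8 kN/m.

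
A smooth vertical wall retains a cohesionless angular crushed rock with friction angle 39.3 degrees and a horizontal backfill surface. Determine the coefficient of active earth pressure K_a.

0.224

K_a = (1 − sin φ)/(1 + sin φ) = (1 − sin 39.3°)/(1 + sin 39.3°) = 0.2245.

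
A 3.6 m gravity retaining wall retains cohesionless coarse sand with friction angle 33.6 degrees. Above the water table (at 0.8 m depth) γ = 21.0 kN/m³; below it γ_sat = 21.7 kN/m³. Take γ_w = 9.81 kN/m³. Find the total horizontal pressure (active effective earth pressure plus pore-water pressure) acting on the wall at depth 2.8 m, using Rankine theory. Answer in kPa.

31.3 kPa

K_a = (1 − sin φ)/(1 + sin φ) = 0.2875.
γ' = 21.7 − 9.81 = 11.89 kN/m³.
Effective vertical stress at 2.8 m: σ'_v = 21.0×0.8 + 11.89×2.00 = 40.58 kPa.
σ'_h = K_a σ'_v = 0.2875 × 40.58 = 11.67 kPa; u = γ_w × 2.00 = 19.62 kPa.
Total σ_h = 11.67 + 19.62 = 31.29 kPa.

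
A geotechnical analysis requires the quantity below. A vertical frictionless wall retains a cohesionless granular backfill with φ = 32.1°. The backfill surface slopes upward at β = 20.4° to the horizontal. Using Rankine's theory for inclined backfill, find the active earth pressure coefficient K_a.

K_a = cos β · (cos β − √(cos²β − cos²φ)) / (cos β + √(cos²β − cos²φ)).
cos β = 0.9373, cos φ = 0.8471, √(cos²β − cos²φ) = 0.4011.
K_a = 0.9373 × (0.9373 − 0.4011)/(0.9373 + 0.4011) = 0.3755.

0.375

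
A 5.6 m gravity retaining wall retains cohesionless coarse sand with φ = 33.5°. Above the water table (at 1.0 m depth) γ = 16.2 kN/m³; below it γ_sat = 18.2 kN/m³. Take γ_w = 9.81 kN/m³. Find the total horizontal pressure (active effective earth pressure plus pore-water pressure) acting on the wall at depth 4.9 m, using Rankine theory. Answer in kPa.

K_a = (1 − sin φ)/(1 + sin φ) = 0.2887.
γ' = 18.2 − 9.81 = 8.390 kN/m³.
Effective vertical stress at 4.9 m: σ'_v = 16.2×1.0 + 8.390×3.90 = 48.92 kPa.
σ'_h = K_a σ'_v = 0.2887 × 48.92 = 14.12 kPa; u = γ_w × 3.90 = 38.26 kPa.
Total σ_h = 14.12 + 38.26 = 52.38 kPa.

52.4 kPa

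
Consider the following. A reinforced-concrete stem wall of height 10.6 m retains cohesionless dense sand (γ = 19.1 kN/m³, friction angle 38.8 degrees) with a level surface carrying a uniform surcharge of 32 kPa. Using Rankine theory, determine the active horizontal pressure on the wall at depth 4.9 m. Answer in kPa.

28.8 kPa

K_a = (1 − sin φ)/(1 + sin φ) = 0.2296.
σ_v = γz + q = 19.1 × 4.9 + 32 = 125.6 kPa.
σ_h = K_a σ_v = 0.2296 × 125.6 = 28.83 kPa.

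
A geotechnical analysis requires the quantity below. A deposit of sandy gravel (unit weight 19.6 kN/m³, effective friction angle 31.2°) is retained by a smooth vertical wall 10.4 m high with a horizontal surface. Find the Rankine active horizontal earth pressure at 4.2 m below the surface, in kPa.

26.1 kPa

K_a = (1 − sin φ)/(1 + sin φ) = 0.3175.
σ_h = K_a γ z = 0.3175 × 19.6 × 4.2 = 26.14 kPa.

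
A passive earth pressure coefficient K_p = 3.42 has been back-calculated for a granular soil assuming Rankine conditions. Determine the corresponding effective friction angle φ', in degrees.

33.2°

K_p = (1+sin φ)/(1−sin φ) ⇒ sin φ = (K_p − 1)/(K_p + 1) = 0.5475.
φ = arcsin(0.5475) = 33.20°.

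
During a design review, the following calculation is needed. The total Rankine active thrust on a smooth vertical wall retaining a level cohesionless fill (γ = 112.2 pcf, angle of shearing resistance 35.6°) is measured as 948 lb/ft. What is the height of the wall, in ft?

K_a = 0.2641. P_a = ½ K_a γ H² ⇒ H = √(2P_a/(K_a γ)).
H = √(2×948/(0.2641×112.2)) = 7.999 ft.

8.00 ft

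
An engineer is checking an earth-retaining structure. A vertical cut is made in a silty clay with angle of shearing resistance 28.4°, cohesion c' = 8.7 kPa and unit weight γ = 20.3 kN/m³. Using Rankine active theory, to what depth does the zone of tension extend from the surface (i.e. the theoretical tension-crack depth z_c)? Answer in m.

K_a = tan²(45° − 28.4°/2) = 0.3554; √K_a = 0.5961.
The active pressure is zero where K_a γ z = 2c√K_a, so z_c = 2c/(γ√K_a) = 2×8.7/(20.3×0.5961) = 1.438 m.

1.44 m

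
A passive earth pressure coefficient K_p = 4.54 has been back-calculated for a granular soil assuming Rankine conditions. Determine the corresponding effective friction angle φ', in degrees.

K_p = (1+sin φ)/(1−sin φ) ⇒ sin φ = (K_p − 1)/(K_p + 1) = 0.6390.
φ = arcsin(0.6390) = 39.72°.

39.7°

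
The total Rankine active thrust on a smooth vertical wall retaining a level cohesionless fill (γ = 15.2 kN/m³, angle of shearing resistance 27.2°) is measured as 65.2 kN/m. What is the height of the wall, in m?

K_a = 0.3726. P_a = ½ K_a γ H² ⇒ H = √(2P_a/(K_a γ)).
H = √(2×65.2/(0.3726×15.2)) = 4.798 m.

4.80 m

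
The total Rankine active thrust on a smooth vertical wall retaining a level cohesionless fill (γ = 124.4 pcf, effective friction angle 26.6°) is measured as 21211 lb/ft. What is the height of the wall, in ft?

29.9 ft

K_a = 0.3814. P_a = ½ K_a γ H² ⇒ H = √(2P_a/(K_a γ)).
H = √(2×21211/(0.3814×124.4)) = 29.90 ft.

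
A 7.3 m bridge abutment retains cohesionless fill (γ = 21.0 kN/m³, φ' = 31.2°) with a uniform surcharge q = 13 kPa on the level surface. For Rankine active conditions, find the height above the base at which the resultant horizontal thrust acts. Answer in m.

K_a = 0.3175.
Triangular part P₁ = ½K_aγH² = 177.7 at H/3 = 2.433 m; rectangular part P₂ = K_a q H = 30.13 at H/2 = 3.650 m.
ȳ = (P₁·2.433 + P₂·3.650)/(P₁+P₂) = 2.610 m.

2.61 m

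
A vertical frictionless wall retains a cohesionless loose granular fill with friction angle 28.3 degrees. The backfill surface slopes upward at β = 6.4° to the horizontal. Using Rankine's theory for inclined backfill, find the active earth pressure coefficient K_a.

0.364

K_a = cos β · (cos β − √(cos²β − cos²φ)) / (cos β + √(cos²β − cos²φ)).
cos β = 0.9938, cos φ = 0.8805, √(cos²β − cos²φ) = 0.4608.
K_a = 0.9938 × (0.9938 − 0.4608)/(0.9938 + 0.4608) = 0.3641.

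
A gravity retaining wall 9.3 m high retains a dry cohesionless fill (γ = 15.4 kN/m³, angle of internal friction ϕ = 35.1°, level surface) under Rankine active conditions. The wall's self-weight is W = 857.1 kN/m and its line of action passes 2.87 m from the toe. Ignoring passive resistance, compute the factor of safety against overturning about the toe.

K_a = tan²(45° − 35.1°/2) = 0.2698.
P_a = ½K_aγH² = 0.5×0.2698×15.4×9.3² = 179.7 kN/m, acting at H/3 = 3.100 m above the base.
Overturning moment M_o = P_a × H/3 = 179.7 × 3.100 = 557.1.
Resisting moment M_r = W × 2.87 = 857.1 × 2.87 = 2460.
FS_overturning = M_r/M_o = 2460/557.1 = 4.416.

4.42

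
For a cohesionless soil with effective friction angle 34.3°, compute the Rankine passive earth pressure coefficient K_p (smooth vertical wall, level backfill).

3.58

K_p = (1 + sin φ)/(1 − sin φ) = tan²(45° + 34.3°/2) = 3.582.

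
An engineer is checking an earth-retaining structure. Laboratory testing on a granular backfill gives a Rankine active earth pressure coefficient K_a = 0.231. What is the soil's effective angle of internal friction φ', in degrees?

K_a = tan²(45° − φ/2) ⇒ 45° − φ/2 = arctan(√0.231) = 25.67°.
φ = 2(45° − 25.67°) = 38.66°.

38.7°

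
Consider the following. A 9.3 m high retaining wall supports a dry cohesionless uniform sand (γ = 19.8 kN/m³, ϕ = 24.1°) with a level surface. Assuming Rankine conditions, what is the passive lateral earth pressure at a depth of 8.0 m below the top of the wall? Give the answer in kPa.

377 kPa

K_p = (1 + sin φ)/(1 − sin φ) = 2.380.
σ_h = K_p γ z = 2.380 × 19.8 × 8.0 = 377.0 kPa.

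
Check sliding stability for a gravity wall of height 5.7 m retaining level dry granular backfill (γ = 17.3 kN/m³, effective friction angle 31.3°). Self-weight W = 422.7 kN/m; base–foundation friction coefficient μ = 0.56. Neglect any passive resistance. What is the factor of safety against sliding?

K_a = tan²(45° − 31.3°/2) = 0.3162.
P_a = ½K_aγH² = 0.5×0.3162×17.3×5.7² = 88.87 kN/m, acting at H/3 = 1.900 m above the base.
FS_sliding = μW / P_a = 0.56×422.7 / 88.87 = 2.664.

2.66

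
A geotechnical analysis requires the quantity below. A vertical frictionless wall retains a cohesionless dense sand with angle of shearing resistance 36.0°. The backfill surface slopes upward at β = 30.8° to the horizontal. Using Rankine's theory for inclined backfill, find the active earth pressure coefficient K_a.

K_a = cos β · (cos β − √(cos²β − cos²φ)) / (cos β + √(cos²β − cos²φ)).
cos β = 0.8590, cos φ = 0.8090, √(cos²β − cos²φ) = 0.2886.
K_a = 0.8590 × (0.8590 − 0.2886)/(0.8590 + 0.2886) = 0.4269.

0.427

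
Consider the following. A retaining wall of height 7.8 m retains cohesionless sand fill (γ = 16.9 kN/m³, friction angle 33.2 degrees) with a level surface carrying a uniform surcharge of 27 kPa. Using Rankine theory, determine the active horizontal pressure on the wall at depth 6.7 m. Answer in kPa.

K_a = (1 − sin φ)/(1 + sin φ) = 0.2924.
σ_v = γz + q = 16.9 × 6.7 + 27 = 140.2 kPa.
σ_h = K_a σ_v = 0.2924 × 140.2 = 41.00 kPa.

41.0 kPa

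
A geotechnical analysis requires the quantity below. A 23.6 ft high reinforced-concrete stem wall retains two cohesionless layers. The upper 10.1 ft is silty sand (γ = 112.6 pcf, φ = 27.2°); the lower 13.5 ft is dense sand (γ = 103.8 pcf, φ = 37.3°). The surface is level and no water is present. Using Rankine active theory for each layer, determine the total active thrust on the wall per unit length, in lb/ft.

K_a1 = tan²(45°−27.2°/2) = 0.3726; K_a2 = tan²(45°−37.3°/2) = 0.2453.
Layer 1: σ at base = K_a1 γ₁ h₁ = 423.7 psf; P₁ = ½×423.7×10.1 = 2140.
Layer 2: σ_v at top = γ₁h₁ = 1137; σ_h top = K_a2×1137 = 279.0; σ_h base = K_a2×(1137+103.8×13.5) = 622.8.
P₂ = ½(279.0+622.8)×13.5 = 6087. Total P_a = 2140+6087 = 8227 lb/ft.

8230 lb/ft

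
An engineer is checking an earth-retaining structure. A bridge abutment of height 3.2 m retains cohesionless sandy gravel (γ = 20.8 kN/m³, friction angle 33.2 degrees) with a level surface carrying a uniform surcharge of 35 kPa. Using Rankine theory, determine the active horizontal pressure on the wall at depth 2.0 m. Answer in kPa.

22.4 kPa

K_a = (1 − sin φ)/(1 + sin φ) = 0.2924.
σ_v = γz + q = 20.8 × 2.0 + 35 = 76.60 kPa.
σ_h = K_a σ_v = 0.2924 × 76.60 = 22.39 kPa.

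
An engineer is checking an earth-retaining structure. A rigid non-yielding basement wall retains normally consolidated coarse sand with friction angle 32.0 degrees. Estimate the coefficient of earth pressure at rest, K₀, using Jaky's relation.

0.470

K₀ = 1 − sin φ' = 1 − sin 32.0° = 0.4701.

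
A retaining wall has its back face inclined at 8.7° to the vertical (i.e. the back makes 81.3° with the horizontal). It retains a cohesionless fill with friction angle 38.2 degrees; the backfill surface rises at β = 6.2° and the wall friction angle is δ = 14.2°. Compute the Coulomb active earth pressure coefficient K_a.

K_a = sin²(α+φ) / [sin²α · sin(α−δ) · (1 + √{sin(φ+δ)sin(φ−β) / (sin(α−δ)sin(α+β))})²].
With α = 81.3°, φ = 38.2°, δ = 14.2°, β = 6.2°: K_a = 0.2998.

0.300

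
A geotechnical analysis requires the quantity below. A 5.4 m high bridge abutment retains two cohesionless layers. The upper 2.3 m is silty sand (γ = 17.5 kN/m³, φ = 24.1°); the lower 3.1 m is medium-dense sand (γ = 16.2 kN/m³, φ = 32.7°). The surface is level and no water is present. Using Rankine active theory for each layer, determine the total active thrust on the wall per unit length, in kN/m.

K_a1 = tan²(45°−24.1°/2) = 0.4201; K_a2 = tan²(45°−32.7°/2) = 0.2985.
Layer 1: σ at base = K_a1 γ₁ h₁ = 16.91 kPa; P₁ = ½×16.91×2.3 = 19.45.
Layer 2: σ_v at top = γ₁h₁ = 40.25; σ_h top = K_a2×40.25 = 12.01; σ_h base = K_a2×(40.25+16.2×3.1) = 27.01.
P₂ = ½(12.01+27.01)×3.1 = 60.48. Total P_a = 19.45+60.48 = 79.93 kN/m.

79.9 kN/m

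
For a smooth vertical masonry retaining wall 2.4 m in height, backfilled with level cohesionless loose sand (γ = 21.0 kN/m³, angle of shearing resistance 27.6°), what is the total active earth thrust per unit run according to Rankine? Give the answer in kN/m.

K_a = tan²(45° − φ/2) = 0.3668.
P_a = ½ K_a γ H² = 0.5 × 0.3668 × 21.0 × 2.4² = 22.18 kN/m.

22.2 kN/m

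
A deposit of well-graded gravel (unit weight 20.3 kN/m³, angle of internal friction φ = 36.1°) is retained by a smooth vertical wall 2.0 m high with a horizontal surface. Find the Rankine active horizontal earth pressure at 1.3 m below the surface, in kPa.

K_a = (1 − sin φ)/(1 + sin φ) = 0.2585.
σ_h = K_a γ z = 0.2585 × 20.3 × 1.3 = 6.822 kPa.

6.82 kPa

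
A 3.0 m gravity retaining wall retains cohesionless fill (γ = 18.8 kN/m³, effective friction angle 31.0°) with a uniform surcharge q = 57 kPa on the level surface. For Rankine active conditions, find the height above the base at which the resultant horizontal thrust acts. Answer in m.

1.33 m

K_a = 0.3201.
Triangular part P₁ = ½K_aγH² = 27.08 at H/3 = 1.000 m; rectangular part P₂ = K_a q H = 54.74 at H/2 = 1.500 m.
ȳ = (P₁·1.000 + P₂·1.500)/(P₁+P₂) = 1.335 m.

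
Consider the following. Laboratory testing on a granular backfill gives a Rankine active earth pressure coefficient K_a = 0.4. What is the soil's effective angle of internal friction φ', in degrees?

K_a = tan²(45° − φ/2) ⇒ 45° − φ/2 = arctan(√0.4) = 32.31°.
φ = 2(45° − 32.31°) = 25.38°.

25.4°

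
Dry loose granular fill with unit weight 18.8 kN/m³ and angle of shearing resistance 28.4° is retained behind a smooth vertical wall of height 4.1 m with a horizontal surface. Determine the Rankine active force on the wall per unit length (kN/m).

56.2 kN/m

K_a = tan²(45° − φ/2) = 0.3554.
P_a = ½ K_a γ H² = 0.5 × 0.3554 × 18.8 × 4.1² = 56.15 kN/m.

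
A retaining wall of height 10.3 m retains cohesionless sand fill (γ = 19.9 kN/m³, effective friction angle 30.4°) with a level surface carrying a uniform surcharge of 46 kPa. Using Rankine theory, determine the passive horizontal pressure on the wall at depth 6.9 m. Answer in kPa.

K_p = (1 + sin φ)/(1 − sin φ) = 3.049.
σ_v = γz + q = 19.9 × 6.9 + 46 = 183.3 kPa.
σ_h = K_p σ_v = 3.049 × 183.3 = 558.9 kPa.

559 kPa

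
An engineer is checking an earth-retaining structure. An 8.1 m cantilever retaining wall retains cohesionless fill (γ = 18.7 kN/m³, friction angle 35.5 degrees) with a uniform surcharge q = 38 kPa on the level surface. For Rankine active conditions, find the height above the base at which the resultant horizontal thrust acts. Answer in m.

3.15 m

K_a = 0.2653.
Triangular part P₁ = ½K_aγH² = 162.7 at H/3 = 2.700 m; rectangular part P₂ = K_a q H = 81.65 at H/2 = 4.050 m.
ȳ = (P₁·2.700 + P₂·4.050)/(P₁+P₂) = 3.151 m.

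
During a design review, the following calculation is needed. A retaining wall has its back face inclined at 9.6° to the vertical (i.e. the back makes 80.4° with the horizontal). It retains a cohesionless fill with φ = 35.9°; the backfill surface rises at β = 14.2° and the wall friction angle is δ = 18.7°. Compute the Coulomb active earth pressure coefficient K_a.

K_a = sin²(α+φ) / [sin²α · sin(α−δ) · (1 + √{sin(φ+δ)sin(φ−β) / (sin(α−δ)sin(α+β))})²].
With α = 80.4°, φ = 35.9°, δ = 18.7°, β = 14.2°: K_a = 0.3733.

0.373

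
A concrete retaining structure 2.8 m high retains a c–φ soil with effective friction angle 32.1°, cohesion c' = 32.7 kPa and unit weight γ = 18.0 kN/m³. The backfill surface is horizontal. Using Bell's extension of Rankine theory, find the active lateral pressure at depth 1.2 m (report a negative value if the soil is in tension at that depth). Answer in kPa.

K_a = (1 − sin φ)/(1 + sin φ) = 0.3060.
σ_a = K_a γ z − 2c√K_a = 0.3060×18.0×1.2 − 2×32.7×0.5532 = -29.57 kPa.

-29.6 kPa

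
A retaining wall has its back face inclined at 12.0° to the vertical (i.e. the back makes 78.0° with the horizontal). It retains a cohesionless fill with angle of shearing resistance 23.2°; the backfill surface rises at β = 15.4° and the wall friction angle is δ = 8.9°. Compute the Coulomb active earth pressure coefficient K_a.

0.659

K_a = sin²(α+φ) / [sin²α · sin(α−δ) · (1 + √{sin(φ+δ)sin(φ−β) / (sin(α−δ)sin(α+β))})²].
With α = 78.0°, φ = 23.2°, δ = 8.9°, β = 15.4°: K_a = 0.6591.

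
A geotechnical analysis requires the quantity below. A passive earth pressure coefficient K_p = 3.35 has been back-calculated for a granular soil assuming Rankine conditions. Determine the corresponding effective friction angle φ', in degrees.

K_p = (1+sin φ)/(1−sin φ) ⇒ sin φ = (K_p − 1)/(K_p + 1) = 0.5402.
φ = arcsin(0.5402) = 32.70°.

32.7°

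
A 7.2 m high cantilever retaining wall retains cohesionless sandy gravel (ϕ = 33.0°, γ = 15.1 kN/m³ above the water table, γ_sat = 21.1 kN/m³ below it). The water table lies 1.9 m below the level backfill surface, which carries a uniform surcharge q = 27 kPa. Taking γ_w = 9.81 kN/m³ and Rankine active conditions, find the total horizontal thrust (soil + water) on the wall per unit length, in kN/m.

K_a = tan²(45° − φ/2) = 0.2948.
γ' = 21.1 − 9.81 = 11.29 kN/m³. h₂ = H − d_w = 5.3 m.
σ'_h: at surface K_a·q = 7.960; at WT K_a(q+γd_w) = 16.42; at base K_a(q+γd_w+γ'h₂) = 34.06 kPa.
P₁ = ½(7.960+16.42)×1.9 = 23.16; P₂ = ½(16.42+34.06)×5.3 = 133.8; P_w = ½γ_w h₂² = 137.8.
Total = 23.16+133.8+137.8 = 294.7 kN/m.

295 kN/m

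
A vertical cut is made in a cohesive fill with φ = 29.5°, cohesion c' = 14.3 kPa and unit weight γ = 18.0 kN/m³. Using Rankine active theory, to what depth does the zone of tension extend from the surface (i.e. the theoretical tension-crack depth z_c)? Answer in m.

K_a = tan²(45° − 29.5°/2) = 0.3401; √K_a = 0.5832.
The active pressure is zero where K_a γ z = 2c√K_a, so z_c = 2c/(γ√K_a) = 2×14.3/(18.0×0.5832) = 2.725 m.

2.72 m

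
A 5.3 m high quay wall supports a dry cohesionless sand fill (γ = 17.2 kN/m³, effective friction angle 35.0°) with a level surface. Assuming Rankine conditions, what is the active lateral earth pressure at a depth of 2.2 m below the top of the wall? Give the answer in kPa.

10.3 kPa

K_a = (1 − sin φ)/(1 + sin φ) = 0.2710.
σ_h = K_a γ z = 0.2710 × 17.2 × 2.2 = 10.25 kPa.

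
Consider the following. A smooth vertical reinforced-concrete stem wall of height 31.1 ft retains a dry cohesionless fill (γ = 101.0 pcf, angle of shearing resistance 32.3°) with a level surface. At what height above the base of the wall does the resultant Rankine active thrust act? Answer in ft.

10.4 ft

K_a = 0.3035.
The pressure distribution is triangular, so the resultant acts at H/3 above the base = 31.1/3 = 10.37 ft.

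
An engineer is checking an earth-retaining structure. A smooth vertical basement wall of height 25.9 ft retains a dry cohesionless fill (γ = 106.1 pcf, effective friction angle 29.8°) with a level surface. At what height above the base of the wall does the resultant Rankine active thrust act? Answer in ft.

8.63 ft

K_a = 0.3360.
The pressure distribution is triangular, so the resultant acts at H/3 above the base = 25.9/3 = 8.633 ft.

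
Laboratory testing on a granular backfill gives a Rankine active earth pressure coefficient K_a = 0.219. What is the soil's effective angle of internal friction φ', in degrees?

K_a = tan²(45° − φ/2) ⇒ 45° − φ/2 = arctan(√0.219) = 25.08°.
φ = 2(45° − 25.08°) = 39.84°.

39.8°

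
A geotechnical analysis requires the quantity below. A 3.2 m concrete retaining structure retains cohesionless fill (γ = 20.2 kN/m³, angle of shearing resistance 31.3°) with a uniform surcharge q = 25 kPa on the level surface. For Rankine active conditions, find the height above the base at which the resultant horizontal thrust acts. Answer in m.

K_a = 0.3162.
Triangular part P₁ = ½K_aγH² = 32.70 at H/3 = 1.067 m; rectangular part P₂ = K_a q H = 25.30 at H/2 = 1.600 m.
ȳ = (P₁·1.067 + P₂·1.600)/(P₁+P₂) = 1.299 m.

1.30 m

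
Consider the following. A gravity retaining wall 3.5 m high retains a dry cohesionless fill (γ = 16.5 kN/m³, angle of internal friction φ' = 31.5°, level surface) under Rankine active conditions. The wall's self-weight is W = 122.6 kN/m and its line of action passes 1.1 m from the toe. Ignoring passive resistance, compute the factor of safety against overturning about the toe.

3.65

K_a = tan²(45° − 31.5°/2) = 0.3136.
P_a = ½K_aγH² = 0.5×0.3136×16.5×3.5² = 31.70 kN/m, acting at H/3 = 1.167 m above the base.
Overturning moment M_o = P_a × H/3 = 31.70 × 1.167 = 36.98.
Resisting moment M_r = W × 1.1 = 122.6 × 1.1 = 134.9.
FS_overturning = M_r/M_o = 134.9/36.98 = 3.647.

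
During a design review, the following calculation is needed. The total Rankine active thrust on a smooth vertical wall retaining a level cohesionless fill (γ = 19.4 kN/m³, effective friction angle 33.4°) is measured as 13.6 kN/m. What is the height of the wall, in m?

2.20 m

K_a = 0.2899. P_a = ½ K_a γ H² ⇒ H = √(2P_a/(K_a γ)).
H = √(2×13.6/(0.2899×19.4)) = 2.199 m.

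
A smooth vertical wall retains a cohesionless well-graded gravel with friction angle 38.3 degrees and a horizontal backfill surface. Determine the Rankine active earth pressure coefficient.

K_a = (1 − sin φ)/(1 + sin φ) = (1 − sin 38.3°)/(1 + sin 38.3°) = 0.2347.

0.235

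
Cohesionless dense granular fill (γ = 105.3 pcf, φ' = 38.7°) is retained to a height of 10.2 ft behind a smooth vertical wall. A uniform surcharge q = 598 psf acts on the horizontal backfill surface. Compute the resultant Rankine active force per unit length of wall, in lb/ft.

2670 lb/ft

K_a = tan²(45° − φ/2) = 0.2306.
Soil triangle: ½ K_a γ H² = 0.5×0.2306×105.3×10.2² = 1263 lb/ft.
Surcharge rectangle: K_a q H = 0.2306×598×10.2 = 1406 lb/ft.
Total = 1263 + 1406 = 2670 lb/ft.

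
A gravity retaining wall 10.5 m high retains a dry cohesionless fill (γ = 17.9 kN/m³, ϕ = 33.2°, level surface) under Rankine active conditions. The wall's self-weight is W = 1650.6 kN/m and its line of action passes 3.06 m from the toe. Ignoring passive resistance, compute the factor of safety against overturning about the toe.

5.00

K_a = tan²(45° − 33.2°/2) = 0.2924.
P_a = ½K_aγH² = 0.5×0.2924×17.9×10.5² = 288.5 kN/m, acting at H/3 = 3.500 m above the base.
Overturning moment M_o = P_a × H/3 = 288.5 × 3.500 = 1010.
Resisting moment M_r = W × 3.06 = 1650.6 × 3.06 = 5051.
FS_overturning = M_r/M_o = 5051/1010 = 5.002.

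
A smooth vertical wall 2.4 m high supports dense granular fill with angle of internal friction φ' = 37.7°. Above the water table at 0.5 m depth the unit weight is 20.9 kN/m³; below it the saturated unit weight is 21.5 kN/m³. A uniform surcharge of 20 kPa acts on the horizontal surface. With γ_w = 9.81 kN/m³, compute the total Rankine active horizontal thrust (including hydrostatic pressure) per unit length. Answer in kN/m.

K_a = tan²(45° − φ/2) = 0.2411.
γ' = 21.5 − 9.81 = 11.69 kN/m³. h₂ = H − d_w = 1.9 m.
σ'_h: at surface K_a·q = 4.821; at WT K_a(q+γd_w) = 7.340; at base K_a(q+γd_w+γ'h₂) = 12.69 kPa.
P₁ = ½(4.821+7.340)×0.5 = 3.040; P₂ = ½(7.340+12.69)×1.9 = 19.03; P_w = ½γ_w h₂² = 17.71.
Total = 3.040+19.03+17.71 = 39.78 kN/m.

39.8 kN/m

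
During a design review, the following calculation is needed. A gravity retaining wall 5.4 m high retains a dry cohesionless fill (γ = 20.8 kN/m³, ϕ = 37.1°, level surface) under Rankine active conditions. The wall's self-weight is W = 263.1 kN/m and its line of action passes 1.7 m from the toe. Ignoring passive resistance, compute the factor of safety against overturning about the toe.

K_a = tan²(45° − 37.1°/2) = 0.2475.
P_a = ½K_aγH² = 0.5×0.2475×20.8×5.4² = 75.06 kN/m, acting at H/3 = 1.800 m above the base.
Overturning moment M_o = P_a × H/3 = 75.06 × 1.800 = 135.1.
Resisting moment M_r = W × 1.7 = 263.1 × 1.7 = 447.3.
FS_overturning = M_r/M_o = 447.3/135.1 = 3.311.

3.31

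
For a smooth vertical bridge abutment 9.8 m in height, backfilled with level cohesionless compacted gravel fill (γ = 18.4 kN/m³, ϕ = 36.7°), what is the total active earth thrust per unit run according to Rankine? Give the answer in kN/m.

223 kN/m

K_a = tan²(45° − φ/2) = 0.2519.
P_a = ½ K_a γ H² = 0.5 × 0.2519 × 18.4 × 9.8² = 222.5 kN/m.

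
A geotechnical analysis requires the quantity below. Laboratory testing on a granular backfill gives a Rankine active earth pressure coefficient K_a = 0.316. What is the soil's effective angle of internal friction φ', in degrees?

31.3°

K_a = tan²(45° − φ/2) ⇒ 45° − φ/2 = arctan(√0.316) = 29.34°.
φ = 2(45° − 29.34°) = 31.32°.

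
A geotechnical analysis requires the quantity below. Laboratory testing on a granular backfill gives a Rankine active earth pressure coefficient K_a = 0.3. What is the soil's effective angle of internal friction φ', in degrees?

K_a = tan²(45° − φ/2) ⇒ 45° − φ/2 = arctan(√0.3) = 28.71°.
φ = 2(45° − 28.71°) = 32.58°.

32.6°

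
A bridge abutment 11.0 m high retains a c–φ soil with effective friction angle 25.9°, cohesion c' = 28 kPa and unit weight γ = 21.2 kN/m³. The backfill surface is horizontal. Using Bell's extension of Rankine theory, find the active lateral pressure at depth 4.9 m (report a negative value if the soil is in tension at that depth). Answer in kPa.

K_a = (1 − sin φ)/(1 + sin φ) = 0.3920.
σ_a = K_a γ z − 2c√K_a = 0.3920×21.2×4.9 − 2×28×0.6261 = 5.658 kPa.

5.66 kPa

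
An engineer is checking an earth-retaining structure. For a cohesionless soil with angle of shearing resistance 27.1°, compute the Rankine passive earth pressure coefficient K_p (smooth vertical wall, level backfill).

2.67

K_p = (1 + sin φ)/(1 − sin φ) = tan²(45° + 27.1°/2) = 2.673.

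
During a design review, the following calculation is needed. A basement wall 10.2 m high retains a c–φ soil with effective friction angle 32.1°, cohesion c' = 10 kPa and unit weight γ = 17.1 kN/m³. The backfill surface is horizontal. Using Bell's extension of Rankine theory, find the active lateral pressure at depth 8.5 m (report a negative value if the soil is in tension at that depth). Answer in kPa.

K_a = (1 − sin φ)/(1 + sin φ) = 0.3060.
σ_a = K_a γ z − 2c√K_a = 0.3060×17.1×8.5 − 2×10×0.5532 = 33.41 kPa.

33.4 kPa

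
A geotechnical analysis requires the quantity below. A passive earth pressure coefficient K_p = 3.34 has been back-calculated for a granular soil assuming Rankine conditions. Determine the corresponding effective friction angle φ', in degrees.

32.6°

K_p = (1+sin φ)/(1−sin φ) ⇒ sin φ = (K_p − 1)/(K_p + 1) = 0.5392.
φ = arcsin(0.5392) = 32.63°.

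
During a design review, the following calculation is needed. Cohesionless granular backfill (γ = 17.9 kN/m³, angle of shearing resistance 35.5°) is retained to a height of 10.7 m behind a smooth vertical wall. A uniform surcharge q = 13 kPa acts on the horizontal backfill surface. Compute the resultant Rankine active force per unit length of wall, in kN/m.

309 kN/m

K_a = tan²(45° − φ/2) = 0.2653.
Soil triangle: ½ K_a γ H² = 0.5×0.2653×17.9×10.7² = 271.8 kN/m.
Surcharge rectangle: K_a q H = 0.2653×13×10.7 = 36.90 kN/m.
Total = 271.8 + 36.90 = 308.7 kN/m.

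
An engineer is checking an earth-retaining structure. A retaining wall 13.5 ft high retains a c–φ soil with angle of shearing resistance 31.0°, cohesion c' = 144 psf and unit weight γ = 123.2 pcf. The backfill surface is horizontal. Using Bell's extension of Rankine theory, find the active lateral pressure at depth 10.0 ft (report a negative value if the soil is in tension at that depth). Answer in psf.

K_a = (1 − sin φ)/(1 + sin φ) = 0.3201.
σ_a = K_a γ z − 2c√K_a = 0.3201×123.2×10.0 − 2×144×0.5658 = 231.4 psf.

231 psf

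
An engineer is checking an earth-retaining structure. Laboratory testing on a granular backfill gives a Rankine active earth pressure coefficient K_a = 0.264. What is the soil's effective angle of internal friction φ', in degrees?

K_a = tan²(45° − φ/2) ⇒ 45° − φ/2 = arctan(√0.264) = 27.19°.
φ = 2(45° − 27.19°) = 35.61°.

35.6°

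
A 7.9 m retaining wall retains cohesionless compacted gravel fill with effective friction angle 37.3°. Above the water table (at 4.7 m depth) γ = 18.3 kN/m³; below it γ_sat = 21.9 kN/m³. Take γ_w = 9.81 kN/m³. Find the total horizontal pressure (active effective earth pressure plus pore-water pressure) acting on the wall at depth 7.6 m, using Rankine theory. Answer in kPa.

K_a = (1 − sin φ)/(1 + sin φ) = 0.2453.
γ' = 21.9 − 9.81 = 12.09 kN/m³.
Effective vertical stress at 7.6 m: σ'_v = 18.3×4.7 + 12.09×2.90 = 121.1 kPa.
σ'_h = K_a σ'_v = 0.2453 × 121.1 = 29.70 kPa; u = γ_w × 2.90 = 28.45 kPa.
Total σ_h = 29.70 + 28.45 = 58.15 kPa.

58.2 kPa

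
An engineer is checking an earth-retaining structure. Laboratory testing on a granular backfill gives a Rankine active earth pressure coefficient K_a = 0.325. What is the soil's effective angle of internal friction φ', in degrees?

K_a = tan²(45° − φ/2) ⇒ 45° − φ/2 = arctan(√0.325) = 29.69°.
φ = 2(45° − 29.69°) = 30.63°.

30.6°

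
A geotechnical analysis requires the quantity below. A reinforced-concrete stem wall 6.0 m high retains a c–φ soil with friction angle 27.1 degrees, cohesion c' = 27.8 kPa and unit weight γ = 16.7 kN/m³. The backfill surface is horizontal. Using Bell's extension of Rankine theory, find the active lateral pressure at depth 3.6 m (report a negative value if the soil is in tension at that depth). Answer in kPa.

K_a = (1 − sin φ)/(1 + sin φ) = 0.3741.
σ_a = K_a γ z − 2c√K_a = 0.3741×16.7×3.6 − 2×27.8×0.6116 = -11.52 kPa.

-11.5 kPa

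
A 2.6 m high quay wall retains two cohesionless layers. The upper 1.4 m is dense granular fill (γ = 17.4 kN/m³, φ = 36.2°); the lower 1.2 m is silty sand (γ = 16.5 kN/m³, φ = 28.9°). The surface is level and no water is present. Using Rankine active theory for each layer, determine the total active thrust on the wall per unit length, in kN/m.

18.7 kN/m

K_a1 = tan²(45°−36.2°/2) = 0.2574; K_a2 = tan²(45°−28.9°/2) = 0.3484.
Layer 1: σ at base = K_a1 γ₁ h₁ = 6.270 kPa; P₁ = ½×6.270×1.4 = 4.389.
Layer 2: σ_v at top = γ₁h₁ = 24.36; σ_h top = K_a2×24.36 = 8.486; σ_h base = K_a2×(24.36+16.5×1.2) = 15.38.
P₂ = ½(8.486+15.38)×1.2 = 14.32. Total P_a = 4.389+14.32 = 18.71 kN/m.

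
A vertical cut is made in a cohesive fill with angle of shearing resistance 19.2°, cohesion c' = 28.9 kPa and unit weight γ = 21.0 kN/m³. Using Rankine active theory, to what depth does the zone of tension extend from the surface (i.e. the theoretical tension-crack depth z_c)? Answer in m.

3.87 m

K_a = tan²(45° − 19.2°/2) = 0.5050; √K_a = 0.7107.
The active pressure is zero where K_a γ z = 2c√K_a, so z_c = 2c/(γ√K_a) = 2×28.9/(21.0×0.7107) = 3.873 m.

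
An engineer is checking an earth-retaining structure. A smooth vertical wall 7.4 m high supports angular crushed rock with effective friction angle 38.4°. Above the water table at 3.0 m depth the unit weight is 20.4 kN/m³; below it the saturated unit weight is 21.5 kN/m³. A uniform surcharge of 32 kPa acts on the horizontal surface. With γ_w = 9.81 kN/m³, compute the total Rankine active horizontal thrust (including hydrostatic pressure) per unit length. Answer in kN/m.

K_a = tan²(45° − φ/2) = 0.2337.
γ' = 21.5 − 9.81 = 11.69 kN/m³. h₂ = H − d_w = 4.4 m.
σ'_h: at surface K_a·q = 7.478; at WT K_a(q+γd_w) = 21.78; at base K_a(q+γd_w+γ'h₂) = 33.80 kPa.
P₁ = ½(7.478+21.78)×3.0 = 43.89; P₂ = ½(21.78+33.80)×4.4 = 122.3; P_w = ½γ_w h₂² = 94.96.
Total = 43.89+122.3+94.96 = 261.1 kN/m.

261 kN/m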